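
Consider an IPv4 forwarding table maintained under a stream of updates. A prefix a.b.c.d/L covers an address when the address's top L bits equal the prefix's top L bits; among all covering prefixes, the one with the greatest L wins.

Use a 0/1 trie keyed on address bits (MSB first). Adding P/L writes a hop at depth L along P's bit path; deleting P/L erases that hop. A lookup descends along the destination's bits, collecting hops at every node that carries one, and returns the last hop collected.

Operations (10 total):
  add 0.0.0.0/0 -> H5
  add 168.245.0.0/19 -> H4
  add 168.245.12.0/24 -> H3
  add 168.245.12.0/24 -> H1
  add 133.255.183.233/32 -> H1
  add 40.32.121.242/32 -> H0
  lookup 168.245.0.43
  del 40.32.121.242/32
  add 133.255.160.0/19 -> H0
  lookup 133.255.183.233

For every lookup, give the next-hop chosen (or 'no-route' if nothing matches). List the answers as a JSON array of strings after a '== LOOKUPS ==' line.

Process each operation:
  + 0.0.0.0/0 (H5) depth=0
  + 168.245.0.0/19 (H4) depth=19
  + 168.245.12.0/24 (H3) depth=24
  + 168.245.12.0/24 (H1) depth=24
  + 133.255.183.233/32 (H1) depth=32
  + 40.32.121.242/32 (H0) depth=32
  lookup 168.245.0.43: bits 10101000111101010000 walk d0:H5→d1:-→d2:-→d3:-→d4:-→d5:-→d6:-→d7:-→d8:-→d9:-→d10:-→d11:-→d12:-→d13:-→d14:-→d15:-→d16:-→d17:-→d18:-→d19:H4→d20:- -> H4
  del 40.32.121.242/32 (clear depth 32)
  + 133.255.160.0/19 (H0) depth=19
  lookup 133.255.183.233: bits 10000101111111111011011111101001 walk d0:H5→d1:-→d2:-→d3:-→d4:-→d5:-→d6:-→d7:-→d8:-→d9:-→d10:-→d11:-→d12:-→d13:-→d14:-→d15:-→d16:-→d17:-→d18:-→d19:H0→d20:-→d21:-→d22:-→d23:-→d24:-→d25:-→d26:-→d27:-→d28:-→d29:-→d30:-→d31:-→d32:H1 -> H1

== LOOKUPS ==
["H4","H1"]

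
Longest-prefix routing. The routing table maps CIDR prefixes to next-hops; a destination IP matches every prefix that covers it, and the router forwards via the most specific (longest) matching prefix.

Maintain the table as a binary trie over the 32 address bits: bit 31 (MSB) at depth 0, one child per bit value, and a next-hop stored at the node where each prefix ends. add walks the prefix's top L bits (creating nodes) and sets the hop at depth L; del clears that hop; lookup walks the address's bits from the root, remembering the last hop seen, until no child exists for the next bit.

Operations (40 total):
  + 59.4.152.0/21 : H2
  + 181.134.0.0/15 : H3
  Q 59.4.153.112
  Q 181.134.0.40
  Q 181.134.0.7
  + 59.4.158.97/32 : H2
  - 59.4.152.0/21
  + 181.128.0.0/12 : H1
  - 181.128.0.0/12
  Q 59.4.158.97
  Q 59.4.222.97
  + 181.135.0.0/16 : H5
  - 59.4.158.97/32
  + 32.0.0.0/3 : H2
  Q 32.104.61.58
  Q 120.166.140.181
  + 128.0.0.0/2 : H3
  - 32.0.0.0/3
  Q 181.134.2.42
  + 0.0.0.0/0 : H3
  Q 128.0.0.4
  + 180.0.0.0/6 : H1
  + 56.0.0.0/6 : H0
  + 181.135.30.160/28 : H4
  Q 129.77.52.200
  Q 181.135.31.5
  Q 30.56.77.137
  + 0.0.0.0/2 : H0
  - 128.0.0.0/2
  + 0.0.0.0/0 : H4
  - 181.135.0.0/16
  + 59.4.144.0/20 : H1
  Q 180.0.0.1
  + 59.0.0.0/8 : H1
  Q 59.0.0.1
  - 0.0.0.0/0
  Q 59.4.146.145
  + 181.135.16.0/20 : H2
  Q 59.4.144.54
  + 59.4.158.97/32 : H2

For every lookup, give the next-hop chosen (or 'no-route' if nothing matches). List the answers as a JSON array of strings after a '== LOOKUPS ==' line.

Trace:
  + 59.4.152.0/21 (H2) depth=21
  + 181.134.0.0/15 (H3) depth=15
  ? 59.4.153.112  path d0:-→d1:-→d2:-→d3:-→d4:-→d5:-→d6:-→d7:-→d8:-→d9:-→d10:-→d11:-→d12:-→d13:-→d14:-→d15:-→d16:-→d17:-→d18:-→d19:-→d20:-→d21:H2  best=H2
  ? 181.134.0.40  path d0:-→d1:-→d2:-→d3:-→d4:-→d5:-→d6:-→d7:-→d8:-→d9:-→d10:-→d11:-→d12:-→d13:-→d14:-→d15:H3  best=H3
  ? 181.134.0.7  path d0:-→d1:-→d2:-→d3:-→d4:-→d5:-→d6:-→d7:-→d8:-→d9:-→d10:-→d11:-→d12:-→d13:-→d14:-→d15:H3  best=H3
  + 59.4.158.97/32 (H2) depth=32
  - 59.4.152.0/21 clear@21
  + 181.128.0.0/12 (H1) depth=12
  - 181.128.0.0/12 clear@12
  ? 59.4.158.97  path d0:-→d1:-→d2:-→d3:-→d4:-→d5:-→d6:-→d7:-→d8:-→d9:-→d10:-→d11:-→d12:-→d13:-→d14:-→d15:-→d16:-→d17:-→d18:-→d19:-→d20:-→d21:-→d22:-→d23:-→d24:-→d25:-→d26:-→d27:-→d28:-→d29:-→d30:-→d31:-→d32:H2  best=H2
  ? 59.4.222.97  path d0:-→d1:-→d2:-→d3:-→d4:-→d5:-→d6:-→d7:-→d8:-→d9:-→d10:-→d11:-→d12:-→d13:-→d14:-→d15:-→d16:-→d17:-  best=no-route
  + 181.135.0.0/16 (H5) depth=16
  - 59.4.158.97/32 clear@32
  + 32.0.0.0/3 (H2) depth=3
  ? 32.104.61.58  path d0:-→d1:-→d2:-→d3:H2  best=H2
  ? 120.166.140.181  path d0:-→d1:-  best=no-route
  + 128.0.0.0/2 (H3) depth=2
  - 32.0.0.0/3 clear@3
  ? 181.134.2.42  path d0:-→d1:-→d2:H3→d3:-→d4:-→d5:-→d6:-→d7:-→d8:-→d9:-→d10:-→d11:-→d12:-→d13:-→d14:-→d15:H3  best=H3
  + 0.0.0.0/0 (H3) depth=0
  ? 128.0.0.4  path d0:H3→d1:-→d2:H3  best=H3
  + 180.0.0.0/6 (H1) depth=6
  + 56.0.0.0/6 (H0) depth=6
  + 181.135.30.160/28 (H4) depth=28
  ? 129.77.52.200  path d0:H3→d1:-→d2:H3  best=H3
  ? 181.135.31.5  path d0:H3→d1:-→d2:H3→d3:-→d4:-→d5:-→d6:H1→d7:-→d8:-→d9:-→d10:-→d11:-→d12:-→d13:-→d14:-→d15:H3→d16:H5→d17:-→d18:-→d19:-→d20:-→d21:-→d22:-→d23:-  best=H5
  ? 30.56.77.137  path d0:H3→d1:-→d2:-  best=H3
  + 0.0.0.0/2 (H0) depth=2
  - 128.0.0.0/2 clear@2
  + 0.0.0.0/0 (H4) depth=0
  - 181.135.0.0/16 clear@16
  + 59.4.144.0/20 (H1) depth=20
  ? 180.0.0.1  path d0:H4→d1:-→d2:-→d3:-→d4:-→d5:-→d6:H1→d7:-  best=H1
  + 59.0.0.0/8 (H1) depth=8
  ? 59.0.0.1  path d0:H4→d1:-→d2:H0→d3:-→d4:-→d5:-→d6:H0→d7:-→d8:H1→d9:-→d10:-→d11:-→d12:-→d13:-  best=H1
  - 0.0.0.0/0 clear@0
  ? 59.4.146.145  path d0:-→d1:-→d2:H0→d3:-→d4:-→d5:-→d6:H0→d7:-→d8:H1→d9:-→d10:-→d11:-→d12:-→d13:-→d14:-→d15:-→d16:-→d17:-→d18:-→d19:-→d20:H1  best=H1
  + 181.135.16.0/20 (H2) depth=20
  ? 59.4.144.54  path d0:-→d1:-→d2:H0→d3:-→d4:-→d5:-→d6:H0→d7:-→d8:H1→d9:-→d10:-→d11:-→d12:-→d13:-→d14:-→d15:-→d16:-→d17:-→d18:-→d19:-→d20:H1  best=H1
  + 59.4.158.97/32 (H2) depth=32

== LOOKUPS ==
["H2","H3","H3","H2","no-route","H2","no-route","H3","H3","H3","H5","H3","H1","H1","H1","H1"]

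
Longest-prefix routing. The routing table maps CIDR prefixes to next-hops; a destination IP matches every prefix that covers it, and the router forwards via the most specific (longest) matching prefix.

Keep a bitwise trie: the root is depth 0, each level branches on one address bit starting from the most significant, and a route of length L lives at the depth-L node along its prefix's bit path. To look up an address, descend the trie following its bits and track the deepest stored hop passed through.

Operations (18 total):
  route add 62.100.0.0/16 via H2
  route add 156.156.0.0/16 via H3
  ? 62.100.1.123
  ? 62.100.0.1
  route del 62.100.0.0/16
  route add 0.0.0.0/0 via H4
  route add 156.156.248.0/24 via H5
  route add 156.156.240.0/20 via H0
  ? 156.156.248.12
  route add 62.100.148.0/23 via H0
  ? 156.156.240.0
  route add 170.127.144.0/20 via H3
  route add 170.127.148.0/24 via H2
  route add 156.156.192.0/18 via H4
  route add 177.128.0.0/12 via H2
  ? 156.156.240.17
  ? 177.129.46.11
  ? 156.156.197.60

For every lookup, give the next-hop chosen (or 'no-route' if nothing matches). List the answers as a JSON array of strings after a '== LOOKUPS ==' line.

Trace:
  add 62.100.0.0/16 -> H2 at depth 16
  add 156.156.0.0/16 -> H3 at depth 16
  ? 62.100.1.123  path d0:-→d1:-→d2:-→d3:-→d4:-→d5:-→d6:-→d7:-→d8:-→d9:-→d10:-→d11:-→d12:-→d13:-→d14:-→d15:-→d16:H2  best=H2
  ? 62.100.0.1  path d0:-→d1:-→d2:-→d3:-→d4:-→d5:-→d6:-→d7:-→d8:-→d9:-→d10:-→d11:-→d12:-→d13:-→d14:-→d15:-→d16:H2  best=H2
  - 62.100.0.0/16 clear@16
  add 0.0.0.0/0 -> H4 at depth 0
  add 156.156.248.0/24 -> H5 at depth 24
  add 156.156.240.0/20 -> H0 at depth 20
  ? 156.156.248.12  path d0:H4→d1:-→d2:-→d3:-→d4:-→d5:-→d6:-→d7:-→d8:-→d9:-→d10:-→d11:-→d12:-→d13:-→d14:-→d15:-→d16:H3→d17:-→d18:-→d19:-→d20:H0→d21:-→d22:-→d23:-→d24:H5  best=H5
  add 62.100.148.0/23 -> H0 at depth 23
  ? 156.156.240.0  path d0:H4→d1:-→d2:-→d3:-→d4:-→d5:-→d6:-→d7:-→d8:-→d9:-→d10:-→d11:-→d12:-→d13:-→d14:-→d15:-→d16:H3→d17:-→d18:-→d19:-→d20:H0  best=H0
  add 170.127.144.0/20 -> H3 at depth 20
  add 170.127.148.0/24 -> H2 at depth 24
  add 156.156.192.0/18 -> H4 at depth 18
  add 177.128.0.0/12 -> H2 at depth 12
  ? 156.156.240.17  path d0:H4→d1:-→d2:-→d3:-→d4:-→d5:-→d6:-→d7:-→d8:-→d9:-→d10:-→d11:-→d12:-→d13:-→d14:-→d15:-→d16:H3→d17:-→d18:H4→d19:-→d20:H0  best=H0
  ? 177.129.46.11  path d0:H4→d1:-→d2:-→d3:-→d4:-→d5:-→d6:-→d7:-→d8:-→d9:-→d10:-→d11:-→d12:H2  best=H2
  ? 156.156.197.60  path d0:H4→d1:-→d2:-→d3:-→d4:-→d5:-→d6:-→d7:-→d8:-→d9:-→d10:-→d11:-→d12:-→d13:-→d14:-→d15:-→d16:H3→d17:-→d18:H4  best=H4

== LOOKUPS ==
["H2","H2","H5","H0","H0","H2","H4"]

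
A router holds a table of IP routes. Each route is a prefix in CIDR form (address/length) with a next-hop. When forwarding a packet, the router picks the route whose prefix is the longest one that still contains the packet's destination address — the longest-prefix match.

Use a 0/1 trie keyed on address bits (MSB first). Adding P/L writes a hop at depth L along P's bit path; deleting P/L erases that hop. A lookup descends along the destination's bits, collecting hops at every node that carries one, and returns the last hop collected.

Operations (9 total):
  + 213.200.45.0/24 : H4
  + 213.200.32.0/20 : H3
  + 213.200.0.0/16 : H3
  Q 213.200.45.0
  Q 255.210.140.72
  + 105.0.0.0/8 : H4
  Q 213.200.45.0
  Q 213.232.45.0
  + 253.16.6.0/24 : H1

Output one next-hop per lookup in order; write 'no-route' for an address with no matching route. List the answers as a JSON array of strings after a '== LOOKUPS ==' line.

Trace:
  add 213.200.45.0/24 -> H4 at depth 24
  add 213.200.32.0/20 -> H3 at depth 20
  add 213.200.0.0/16 -> H3 at depth 16
  ? 213.200.45.0  path d0:-→d1:-→d2:-→d3:-→d4:-→d5:-→d6:-→d7:-→d8:-→d9:-→d10:-→d11:-→d12:-→d13:-→d14:-→d15:-→d16:H3→d17:-→d18:-→d19:-→d20:H3→d21:-→d22:-→d23:-→d24:H4  best=H4
  ? 255.210.140.72  path d0:-→d1:-→d2:-  best=no-route
  add 105.0.0.0/8 -> H4 at depth 8
  ? 213.200.45.0  path d0:-→d1:-→d2:-→d3:-→d4:-→d5:-→d6:-→d7:-→d8:-→d9:-→d10:-→d11:-→d12:-→d13:-→d14:-→d15:-→d16:H3→d17:-→d18:-→d19:-→d20:H3→d21:-→d22:-→d23:-→d24:H4  best=H4
  ? 213.232.45.0  path d0:-→d1:-→d2:-→d3:-→d4:-→d5:-→d6:-→d7:-→d8:-→d9:-→d10:-  best=no-route
  add 253.16.6.0/24 -> H1 at depth 24

== LOOKUPS ==
["H4","no-route","H4","no-route"]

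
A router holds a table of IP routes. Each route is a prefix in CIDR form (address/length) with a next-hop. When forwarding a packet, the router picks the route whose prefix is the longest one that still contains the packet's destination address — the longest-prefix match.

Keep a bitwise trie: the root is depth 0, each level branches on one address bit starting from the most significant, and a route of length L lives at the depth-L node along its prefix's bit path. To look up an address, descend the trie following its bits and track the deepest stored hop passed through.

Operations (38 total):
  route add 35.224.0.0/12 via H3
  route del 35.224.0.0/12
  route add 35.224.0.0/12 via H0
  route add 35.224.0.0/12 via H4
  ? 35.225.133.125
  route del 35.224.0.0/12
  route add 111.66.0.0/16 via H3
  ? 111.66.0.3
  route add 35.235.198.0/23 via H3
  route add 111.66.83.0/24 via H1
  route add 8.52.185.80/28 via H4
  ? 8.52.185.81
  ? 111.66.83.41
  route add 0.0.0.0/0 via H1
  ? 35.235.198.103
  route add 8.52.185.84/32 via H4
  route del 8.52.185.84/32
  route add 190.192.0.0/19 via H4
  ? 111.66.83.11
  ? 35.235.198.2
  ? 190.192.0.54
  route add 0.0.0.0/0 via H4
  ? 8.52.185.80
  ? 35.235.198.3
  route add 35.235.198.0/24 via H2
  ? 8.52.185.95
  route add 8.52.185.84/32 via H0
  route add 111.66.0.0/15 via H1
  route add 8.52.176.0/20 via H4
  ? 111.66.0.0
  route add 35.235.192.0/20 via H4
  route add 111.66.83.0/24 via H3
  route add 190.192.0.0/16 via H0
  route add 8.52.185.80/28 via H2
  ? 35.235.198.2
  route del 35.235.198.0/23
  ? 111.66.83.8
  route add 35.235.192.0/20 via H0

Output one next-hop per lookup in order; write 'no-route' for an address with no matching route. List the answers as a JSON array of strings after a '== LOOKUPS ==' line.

Process each operation:
  + 35.224.0.0/12 (H3) depth=12
  - 35.224.0.0/12 clear@12
  + 35.224.0.0/12 (H0) depth=12
  + 35.224.0.0/12 (H4) depth=12
  ? 35.225.133.125  path d0:-→d1:-→d2:-→d3:-→d4:-→d5:-→d6:-→d7:-→d8:-→d9:-→d10:-→d11:-→d12:H4  best=H4
  - 35.224.0.0/12 clear@12
  + 111.66.0.0/16 (H3) depth=16
  ? 111.66.0.3  path d0:-→d1:-→d2:-→d3:-→d4:-→d5:-→d6:-→d7:-→d8:-→d9:-→d10:-→d11:-→d12:-→d13:-→d14:-→d15:-→d16:H3  best=H3
  + 35.235.198.0/23 (H3) depth=23
  + 111.66.83.0/24 (H1) depth=24
  + 8.52.185.80/28 (H4) depth=28
  ? 8.52.185.81  path d0:-→d1:-→d2:-→d3:-→d4:-→d5:-→d6:-→d7:-→d8:-→d9:-→d10:-→d11:-→d12:-→d13:-→d14:-→d15:-→d16:-→d17:-→d18:-→d19:-→d20:-→d21:-→d22:-→d23:-→d24:-→d25:-→d26:-→d27:-→d28:H4  best=H4
  ? 111.66.83.41  path d0:-→d1:-→d2:-→d3:-→d4:-→d5:-→d6:-→d7:-→d8:-→d9:-→d10:-→d11:-→d12:-→d13:-→d14:-→d15:-→d16:H3→d17:-→d18:-→d19:-→d20:-→d21:-→d22:-→d23:-→d24:H1  best=H1
  + 0.0.0.0/0 (H1) depth=0
  ? 35.235.198.103  path d0:H1→d1:-→d2:-→d3:-→d4:-→d5:-→d6:-→d7:-→d8:-→d9:-→d10:-→d11:-→d12:-→d13:-→d14:-→d15:-→d16:-→d17:-→d18:-→d19:-→d20:-→d21:-→d22:-→d23:H3  best=H3
  + 8.52.185.84/32 (H4) depth=32
  - 8.52.185.84/32 clear@32
  + 190.192.0.0/19 (H4) depth=19
  ? 111.66.83.11  path d0:H1→d1:-→d2:-→d3:-→d4:-→d5:-→d6:-→d7:-→d8:-→d9:-→d10:-→d11:-→d12:-→d13:-→d14:-→d15:-→d16:H3→d17:-→d18:-→d19:-→d20:-→d21:-→d22:-→d23:-→d24:H1  best=H1
  ? 35.235.198.2  path d0:H1→d1:-→d2:-→d3:-→d4:-→d5:-→d6:-→d7:-→d8:-→d9:-→d10:-→d11:-→d12:-→d13:-→d14:-→d15:-→d16:-→d17:-→d18:-→d19:-→d20:-→d21:-→d22:-→d23:H3  best=H3
  ? 190.192.0.54  path d0:H1→d1:-→d2:-→d3:-→d4:-→d5:-→d6:-→d7:-→d8:-→d9:-→d10:-→d11:-→d12:-→d13:-→d14:-→d15:-→d16:-→d17:-→d18:-→d19:H4  best=H4
  + 0.0.0.0/0 (H4) depth=0
  ? 8.52.185.80  path d0:H4→d1:-→d2:-→d3:-→d4:-→d5:-→d6:-→d7:-→d8:-→d9:-→d10:-→d11:-→d12:-→d13:-→d14:-→d15:-→d16:-→d17:-→d18:-→d19:-→d20:-→d21:-→d22:-→d23:-→d24:-→d25:-→d26:-→d27:-→d28:H4→d29:-  best=H4
  ? 35.235.198.3  path d0:H4→d1:-→d2:-→d3:-→d4:-→d5:-→d6:-→d7:-→d8:-→d9:-→d10:-→d11:-→d12:-→d13:-→d14:-→d15:-→d16:-→d17:-→d18:-→d19:-→d20:-→d21:-→d22:-→d23:H3  best=H3
  + 35.235.198.0/24 (H2) depth=24
  ? 8.52.185.95  path d0:H4→d1:-→d2:-→d3:-→d4:-→d5:-→d6:-→d7:-→d8:-→d9:-→d10:-→d11:-→d12:-→d13:-→d14:-→d15:-→d16:-→d17:-→d18:-→d19:-→d20:-→d21:-→d22:-→d23:-→d24:-→d25:-→d26:-→d27:-→d28:H4  best=H4
  + 8.52.185.84/32 (H0) depth=32
  + 111.66.0.0/15 (H1) depth=15
  + 8.52.176.0/20 (H4) depth=20
  ? 111.66.0.0  path d0:H4→d1:-→d2:-→d3:-→d4:-→d5:-→d6:-→d7:-→d8:-→d9:-→d10:-→d11:-→d12:-→d13:-→d14:-→d15:H1→d16:H3→d17:-  best=H3
  + 35.235.192.0/20 (H4) depth=20
  + 111.66.83.0/24 (H3) depth=24
  + 190.192.0.0/16 (H0) depth=16
  + 8.52.185.80/28 (H2) depth=28
  ? 35.235.198.2  path d0:H4→d1:-→d2:-→d3:-→d4:-→d5:-→d6:-→d7:-→d8:-→d9:-→d10:-→d11:-→d12:-→d13:-→d14:-→d15:-→d16:-→d17:-→d18:-→d19:-→d20:H4→d21:-→d22:-→d23:H3→d24:H2  best=H2
  - 35.235.198.0/23 clear@23
  ? 111.66.83.8  path d0:H4→d1:-→d2:-→d3:-→d4:-→d5:-→d6:-→d7:-→d8:-→d9:-→d10:-→d11:-→d12:-→d13:-→d14:-→d15:H1→d16:H3→d17:-→d18:-→d19:-→d20:-→d21:-→d22:-→d23:-→d24:H3  best=H3
  + 35.235.192.0/20 (H0) depth=20

== LOOKUPS ==
["H4","H3","H4","H1","H3","H1","H3","H4","H4","H3","H4","H3","H2","H3"]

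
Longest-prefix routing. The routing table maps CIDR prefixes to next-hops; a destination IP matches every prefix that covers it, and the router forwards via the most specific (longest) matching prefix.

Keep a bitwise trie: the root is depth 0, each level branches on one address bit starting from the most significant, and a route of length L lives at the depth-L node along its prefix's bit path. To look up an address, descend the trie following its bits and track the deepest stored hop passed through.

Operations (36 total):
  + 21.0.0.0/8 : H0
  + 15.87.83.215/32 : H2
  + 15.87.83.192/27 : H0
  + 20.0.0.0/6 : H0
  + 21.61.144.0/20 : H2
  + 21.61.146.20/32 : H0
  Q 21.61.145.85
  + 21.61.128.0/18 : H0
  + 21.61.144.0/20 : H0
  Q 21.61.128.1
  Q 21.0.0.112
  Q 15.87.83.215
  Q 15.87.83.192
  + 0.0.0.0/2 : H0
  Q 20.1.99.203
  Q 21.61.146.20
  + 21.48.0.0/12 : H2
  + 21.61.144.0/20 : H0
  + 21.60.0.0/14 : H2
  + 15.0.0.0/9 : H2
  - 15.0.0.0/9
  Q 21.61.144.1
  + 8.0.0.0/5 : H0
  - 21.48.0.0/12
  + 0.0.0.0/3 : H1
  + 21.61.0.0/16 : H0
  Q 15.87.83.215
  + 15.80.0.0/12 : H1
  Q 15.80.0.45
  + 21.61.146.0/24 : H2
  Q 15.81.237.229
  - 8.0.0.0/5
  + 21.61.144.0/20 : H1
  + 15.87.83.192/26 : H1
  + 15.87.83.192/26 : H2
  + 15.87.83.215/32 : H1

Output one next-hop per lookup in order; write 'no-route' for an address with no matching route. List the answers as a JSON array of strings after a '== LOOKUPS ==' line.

Trace:
  add 21.0.0.0/8 -> H0 at depth 8
  add 15.87.83.215/32 -> H2 at depth 32
  add 15.87.83.192/27 -> H0 at depth 27
  add 20.0.0.0/6 -> H0 at depth 6
  add 21.61.144.0/20 -> H2 at depth 20
  add 21.61.146.20/32 -> H0 at depth 32
  ? 21.61.145.85  path d0:-→d1:-→d2:-→d3:-→d4:-→d5:-→d6:H0→d7:-→d8:H0→d9:-→d10:-→d11:-→d12:-→d13:-→d14:-→d15:-→d16:-→d17:-→d18:-→d19:-→d20:H2→d21:-→d22:-  best=H2
  add 21.61.128.0/18 -> H0 at depth 18
  add 21.61.144.0/20 -> H0 at depth 20
  ? 21.61.128.1  path d0:-→d1:-→d2:-→d3:-→d4:-→d5:-→d6:H0→d7:-→d8:H0→d9:-→d10:-→d11:-→d12:-→d13:-→d14:-→d15:-→d16:-→d17:-→d18:H0→d19:-  best=H0
  ? 21.0.0.112  path d0:-→d1:-→d2:-→d3:-→d4:-→d5:-→d6:H0→d7:-→d8:H0→d9:-→d10:-  best=H0
  ? 15.87.83.215  path d0:-→d1:-→d2:-→d3:-→d4:-→d5:-→d6:-→d7:-→d8:-→d9:-→d10:-→d11:-→d12:-→d13:-→d14:-→d15:-→d16:-→d17:-→d18:-→d19:-→d20:-→d21:-→d22:-→d23:-→d24:-→d25:-→d26:-→d27:H0→d28:-→d29:-→d30:-→d31:-→d32:H2  best=H2
  ? 15.87.83.192  path d0:-→d1:-→d2:-→d3:-→d4:-→d5:-→d6:-→d7:-→d8:-→d9:-→d10:-→d11:-→d12:-→d13:-→d14:-→d15:-→d16:-→d17:-→d18:-→d19:-→d20:-→d21:-→d22:-→d23:-→d24:-→d25:-→d26:-→d27:H0  best=H0
  add 0.0.0.0/2 -> H0 at depth 2
  ? 20.1.99.203  path d0:-→d1:-→d2:H0→d3:-→d4:-→d5:-→d6:H0→d7:-  best=H0
  ? 21.61.146.20  path d0:-→d1:-→d2:H0→d3:-→d4:-→d5:-→d6:H0→d7:-→d8:H0→d9:-→d10:-→d11:-→d12:-→d13:-→d14:-→d15:-→d16:-→d17:-→d18:H0→d19:-→d20:H0→d21:-→d22:-→d23:-→d24:-→d25:-→d26:-→d27:-→d28:-→d29:-→d30:-→d31:-→d32:H0  best=H0
  add 21.48.0.0/12 -> H2 at depth 12
  add 21.61.144.0/20 -> H0 at depth 20
  add 21.60.0.0/14 -> H2 at depth 14
  add 15.0.0.0/9 -> H2 at depth 9
  - 15.0.0.0/9 clear@9
  ? 21.61.144.1  path d0:-→d1:-→d2:H0→d3:-→d4:-→d5:-→d6:H0→d7:-→d8:H0→d9:-→d10:-→d11:-→d12:H2→d13:-→d14:H2→d15:-→d16:-→d17:-→d18:H0→d19:-→d20:H0→d21:-→d22:-  best=H0
  add 8.0.0.0/5 -> H0 at depth 5
  - 21.48.0.0/12 clear@12
  add 0.0.0.0/3 -> H1 at depth 3
  add 21.61.0.0/16 -> H0 at depth 16
  ? 15.87.83.215  path d0:-→d1:-→d2:H0→d3:H1→d4:-→d5:H0→d6:-→d7:-→d8:-→d9:-→d10:-→d11:-→d12:-→d13:-→d14:-→d15:-→d16:-→d17:-→d18:-→d19:-→d20:-→d21:-→d22:-→d23:-→d24:-→d25:-→d26:-→d27:H0→d28:-→d29:-→d30:-→d31:-→d32:H2  best=H2
  add 15.80.0.0/12 -> H1 at depth 12
  ? 15.80.0.45  path d0:-→d1:-→d2:H0→d3:H1→d4:-→d5:H0→d6:-→d7:-→d8:-→d9:-→d10:-→d11:-→d12:H1→d13:-  best=H1
  add 21.61.146.0/24 -> H2 at depth 24
  ? 15.81.237.229  path d0:-→d1:-→d2:H0→d3:H1→d4:-→d5:H0→d6:-→d7:-→d8:-→d9:-→d10:-→d11:-→d12:H1→d13:-  best=H1
  - 8.0.0.0/5 clear@5
  add 21.61.144.0/20 -> H1 at depth 20
  add 15.87.83.192/26 -> H1 at depth 26
  add 15.87.83.192/26 -> H2 at depth 26
  add 15.87.83.215/32 -> H1 at depth 32

== LOOKUPS ==
["H2","H0","H0","H2","H0","H0","H0","H0","H2","H1","H1"]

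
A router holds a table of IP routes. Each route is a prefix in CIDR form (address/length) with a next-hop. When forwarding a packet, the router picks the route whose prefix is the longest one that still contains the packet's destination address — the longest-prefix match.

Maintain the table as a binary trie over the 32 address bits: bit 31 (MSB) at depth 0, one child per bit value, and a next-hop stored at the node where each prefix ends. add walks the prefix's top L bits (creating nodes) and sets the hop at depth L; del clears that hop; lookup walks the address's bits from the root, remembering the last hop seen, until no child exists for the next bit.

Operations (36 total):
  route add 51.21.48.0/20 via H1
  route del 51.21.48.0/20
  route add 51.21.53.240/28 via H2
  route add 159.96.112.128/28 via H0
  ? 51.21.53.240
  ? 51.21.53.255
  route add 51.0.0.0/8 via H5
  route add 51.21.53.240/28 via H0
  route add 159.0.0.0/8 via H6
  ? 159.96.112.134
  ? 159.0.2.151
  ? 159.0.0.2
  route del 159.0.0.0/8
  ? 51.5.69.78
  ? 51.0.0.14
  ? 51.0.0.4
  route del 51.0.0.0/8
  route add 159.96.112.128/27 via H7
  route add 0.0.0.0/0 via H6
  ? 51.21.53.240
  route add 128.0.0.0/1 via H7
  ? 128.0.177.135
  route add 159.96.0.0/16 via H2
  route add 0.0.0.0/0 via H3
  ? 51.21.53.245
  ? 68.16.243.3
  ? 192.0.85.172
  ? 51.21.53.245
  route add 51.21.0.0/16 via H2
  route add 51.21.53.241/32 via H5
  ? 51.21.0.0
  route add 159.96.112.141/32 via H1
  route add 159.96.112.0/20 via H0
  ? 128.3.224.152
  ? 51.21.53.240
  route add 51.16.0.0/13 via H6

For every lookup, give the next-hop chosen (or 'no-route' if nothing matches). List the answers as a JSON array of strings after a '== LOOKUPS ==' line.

Trace:
  + 51.21.48.0/20 (H1) depth=20
  - 51.21.48.0/20 clear@20
  + 51.21.53.240/28 (H2) depth=28
  + 159.96.112.128/28 (H0) depth=28
  ? 51.21.53.240  path d0:-→d1:-→d2:-→d3:-→d4:-→d5:-→d6:-→d7:-→d8:-→d9:-→d10:-→d11:-→d12:-→d13:-→d14:-→d15:-→d16:-→d17:-→d18:-→d19:-→d20:-→d21:-→d22:-→d23:-→d24:-→d25:-→d26:-→d27:-→d28:H2  best=H2
  ? 51.21.53.255  path d0:-→d1:-→d2:-→d3:-→d4:-→d5:-→d6:-→d7:-→d8:-→d9:-→d10:-→d11:-→d12:-→d13:-→d14:-→d15:-→d16:-→d17:-→d18:-→d19:-→d20:-→d21:-→d22:-→d23:-→d24:-→d25:-→d26:-→d27:-→d28:H2  best=H2
  + 51.0.0.0/8 (H5) depth=8
  + 51.21.53.240/28 (H0) depth=28
  + 159.0.0.0/8 (H6) depth=8
  ? 159.96.112.134  path d0:-→d1:-→d2:-→d3:-→d4:-→d5:-→d6:-→d7:-→d8:H6→d9:-→d10:-→d11:-→d12:-→d13:-→d14:-→d15:-→d16:-→d17:-→d18:-→d19:-→d20:-→d21:-→d22:-→d23:-→d24:-→d25:-→d26:-→d27:-→d28:H0  best=H0
  ? 159.0.2.151  path d0:-→d1:-→d2:-→d3:-→d4:-→d5:-→d6:-→d7:-→d8:H6→d9:-  best=H6
  ? 159.0.0.2  path d0:-→d1:-→d2:-→d3:-→d4:-→d5:-→d6:-→d7:-→d8:H6→d9:-  best=H6
  - 159.0.0.0/8 clear@8
  ? 51.5.69.78  path d0:-→d1:-→d2:-→d3:-→d4:-→d5:-→d6:-→d7:-→d8:H5→d9:-→d10:-→d11:-  best=H5
  ? 51.0.0.14  path d0:-→d1:-→d2:-→d3:-→d4:-→d5:-→d6:-→d7:-→d8:H5→d9:-→d10:-→d11:-  best=H5
  ? 51.0.0.4  path d0:-→d1:-→d2:-→d3:-→d4:-→d5:-→d6:-→d7:-→d8:H5→d9:-→d10:-→d11:-  best=H5
  - 51.0.0.0/8 clear@8
  + 159.96.112.128/27 (H7) depth=27
  + 0.0.0.0/0 (H6) depth=0
  ? 51.21.53.240  path d0:H6→d1:-→d2:-→d3:-→d4:-→d5:-→d6:-→d7:-→d8:-→d9:-→d10:-→d11:-→d12:-→d13:-→d14:-→d15:-→d16:-→d17:-→d18:-→d19:-→d20:-→d21:-→d22:-→d23:-→d24:-→d25:-→d26:-→d27:-→d28:H0  best=H0
  + 128.0.0.0/1 (H7) depth=1
  ? 128.0.177.135  path d0:H6→d1:H7→d2:-→d3:-  best=H7
  + 159.96.0.0/16 (H2) depth=16
  + 0.0.0.0/0 (H3) depth=0
  ? 51.21.53.245  path d0:H3→d1:-→d2:-→d3:-→d4:-→d5:-→d6:-→d7:-→d8:-→d9:-→d10:-→d11:-→d12:-→d13:-→d14:-→d15:-→d16:-→d17:-→d18:-→d19:-→d20:-→d21:-→d22:-→d23:-→d24:-→d25:-→d26:-→d27:-→d28:H0  best=H0
  ? 68.16.243.3  path d0:H3→d1:-  best=H3
  ? 192.0.85.172  path d0:H3→d1:H7  best=H7
  ? 51.21.53.245  path d0:H3→d1:-→d2:-→d3:-→d4:-→d5:-→d6:-→d7:-→d8:-→d9:-→d10:-→d11:-→d12:-→d13:-→d14:-→d15:-→d16:-→d17:-→d18:-→d19:-→d20:-→d21:-→d22:-→d23:-→d24:-→d25:-→d26:-→d27:-→d28:H0  best=H0
  + 51.21.0.0/16 (H2) depth=16
  + 51.21.53.241/32 (H5) depth=32
  ? 51.21.0.0  path d0:H3→d1:-→d2:-→d3:-→d4:-→d5:-→d6:-→d7:-→d8:-→d9:-→d10:-→d11:-→d12:-→d13:-→d14:-→d15:-→d16:H2→d17:-→d18:-  best=H2
  + 159.96.112.141/32 (H1) depth=32
  + 159.96.112.0/20 (H0) depth=20
  ? 128.3.224.152  path d0:H3→d1:H7→d2:-→d3:-  best=H7
  ? 51.21.53.240  path d0:H3→d1:-→d2:-→d3:-→d4:-→d5:-→d6:-→d7:-→d8:-→d9:-→d10:-→d11:-→d12:-→d13:-→d14:-→d15:-→d16:H2→d17:-→d18:-→d19:-→d20:-→d21:-→d22:-→d23:-→d24:-→d25:-→d26:-→d27:-→d28:H0→d29:-→d30:-→d31:-  best=H0
  + 51.16.0.0/13 (H6) depth=13

== LOOKUPS ==
["H2","H2","H0","H6","H6","H5","H5","H5","H0","H7","H0","H3","H7","H0","H2","H7","H0"]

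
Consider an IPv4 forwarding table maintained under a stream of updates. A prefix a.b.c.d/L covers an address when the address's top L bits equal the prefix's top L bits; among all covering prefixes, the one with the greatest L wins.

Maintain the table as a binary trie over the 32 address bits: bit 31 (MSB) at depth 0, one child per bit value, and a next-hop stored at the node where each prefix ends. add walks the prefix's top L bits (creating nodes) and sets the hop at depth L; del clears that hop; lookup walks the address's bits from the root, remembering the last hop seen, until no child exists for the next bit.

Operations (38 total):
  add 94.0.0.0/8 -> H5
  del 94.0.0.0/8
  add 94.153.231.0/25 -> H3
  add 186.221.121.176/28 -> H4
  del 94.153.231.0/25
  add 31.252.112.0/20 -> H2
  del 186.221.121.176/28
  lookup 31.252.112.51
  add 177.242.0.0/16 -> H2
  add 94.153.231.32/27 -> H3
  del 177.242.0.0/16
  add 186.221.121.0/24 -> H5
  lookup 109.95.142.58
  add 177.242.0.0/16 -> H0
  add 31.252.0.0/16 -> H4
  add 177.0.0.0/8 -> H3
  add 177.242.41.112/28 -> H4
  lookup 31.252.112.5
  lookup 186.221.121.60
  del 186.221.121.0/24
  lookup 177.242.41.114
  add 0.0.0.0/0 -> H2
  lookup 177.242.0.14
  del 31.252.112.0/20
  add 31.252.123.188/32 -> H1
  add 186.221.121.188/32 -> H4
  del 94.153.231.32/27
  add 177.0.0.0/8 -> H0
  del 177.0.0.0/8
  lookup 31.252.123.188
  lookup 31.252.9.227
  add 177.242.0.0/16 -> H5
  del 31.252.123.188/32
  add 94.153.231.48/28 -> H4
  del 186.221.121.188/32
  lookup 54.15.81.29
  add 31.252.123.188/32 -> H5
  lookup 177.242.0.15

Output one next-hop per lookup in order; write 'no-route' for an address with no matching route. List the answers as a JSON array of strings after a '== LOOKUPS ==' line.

Process each operation:
  add 94.0.0.0/8 -> H5 at depth 8
  del 94.0.0.0/8 (clear depth 8)
  add 94.153.231.0/25 -> H3 at depth 25
  add 186.221.121.176/28 -> H4 at depth 28
  del 94.153.231.0/25 (clear depth 25)
  add 31.252.112.0/20 -> H2 at depth 20
  del 186.221.121.176/28 (clear depth 28)
  ? 31.252.112.51  path d0:-→d1:-→d2:-→d3:-→d4:-→d5:-→d6:-→d7:-→d8:-→d9:-→d10:-→d11:-→d12:-→d13:-→d14:-→d15:-→d16:-→d17:-→d18:-→d19:-→d20:H2  best=H2
  add 177.242.0.0/16 -> H2 at depth 16
  add 94.153.231.32/27 -> H3 at depth 27
  del 177.242.0.0/16 (clear depth 16)
  add 186.221.121.0/24 -> H5 at depth 24
  ? 109.95.142.58  path d0:-→d1:-→d2:-  best=no-route
  add 177.242.0.0/16 -> H0 at depth 16
  add 31.252.0.0/16 -> H4 at depth 16
  add 177.0.0.0/8 -> H3 at depth 8
  add 177.242.41.112/28 -> H4 at depth 28
  ? 31.252.112.5  path d0:-→d1:-→d2:-→d3:-→d4:-→d5:-→d6:-→d7:-→d8:-→d9:-→d10:-→d11:-→d12:-→d13:-→d14:-→d15:-→d16:H4→d17:-→d18:-→d19:-→d20:H2  best=H2
  ? 186.221.121.60  path d0:-→d1:-→d2:-→d3:-→d4:-→d5:-→d6:-→d7:-→d8:-→d9:-→d10:-→d11:-→d12:-→d13:-→d14:-→d15:-→d16:-→d17:-→d18:-→d19:-→d20:-→d21:-→d22:-→d23:-→d24:H5  best=H5
  del 186.221.121.0/24 (clear depth 24)
  ? 177.242.41.114  path d0:-→d1:-→d2:-→d3:-→d4:-→d5:-→d6:-→d7:-→d8:H3→d9:-→d10:-→d11:-→d12:-→d13:-→d14:-→d15:-→d16:H0→d17:-→d18:-→d19:-→d20:-→d21:-→d22:-→d23:-→d24:-→d25:-→d26:-→d27:-→d28:H4  best=H4
  add 0.0.0.0/0 -> H2 at depth 0
  ? 177.242.0.14  path d0:H2→d1:-→d2:-→d3:-→d4:-→d5:-→d6:-→d7:-→d8:H3→d9:-→d10:-→d11:-→d12:-→d13:-→d14:-→d15:-→d16:H0→d17:-→d18:-  best=H0
  del 31.252.112.0/20 (clear depth 20)
  add 31.252.123.188/32 -> H1 at depth 32
  add 186.221.121.188/32 -> H4 at depth 32
  del 94.153.231.32/27 (clear depth 27)
  add 177.0.0.0/8 -> H0 at depth 8
  del 177.0.0.0/8 (clear depth 8)
  ? 31.252.123.188  path d0:H2→d1:-→d2:-→d3:-→d4:-→d5:-→d6:-→d7:-→d8:-→d9:-→d10:-→d11:-→d12:-→d13:-→d14:-→d15:-→d16:H4→d17:-→d18:-→d19:-→d20:-→d21:-→d22:-→d23:-→d24:-→d25:-→d26:-→d27:-→d28:-→d29:-→d30:-→d31:-→d32:H1  best=H1
  ? 31.252.9.227  path d0:H2→d1:-→d2:-→d3:-→d4:-→d5:-→d6:-→d7:-→d8:-→d9:-→d10:-→d11:-→d12:-→d13:-→d14:-→d15:-→d16:H4→d17:-  best=H4
  add 177.242.0.0/16 -> H5 at depth 16
  del 31.252.123.188/32 (clear depth 32)
  add 94.153.231.48/28 -> H4 at depth 28
  del 186.221.121.188/32 (clear depth 32)
  ? 54.15.81.29  path d0:H2→d1:-→d2:-  best=H2
  add 31.252.123.188/32 -> H5 at depth 32
  ? 177.242.0.15  path d0:H2→d1:-→d2:-→d3:-→d4:-→d5:-→d6:-→d7:-→d8:-→d9:-→d10:-→d11:-→d12:-→d13:-→d14:-→d15:-→d16:H5→d17:-→d18:-  best=H5

== LOOKUPS ==
["H2","no-route","H2","H5","H4","H0","H1","H4","H2","H5"]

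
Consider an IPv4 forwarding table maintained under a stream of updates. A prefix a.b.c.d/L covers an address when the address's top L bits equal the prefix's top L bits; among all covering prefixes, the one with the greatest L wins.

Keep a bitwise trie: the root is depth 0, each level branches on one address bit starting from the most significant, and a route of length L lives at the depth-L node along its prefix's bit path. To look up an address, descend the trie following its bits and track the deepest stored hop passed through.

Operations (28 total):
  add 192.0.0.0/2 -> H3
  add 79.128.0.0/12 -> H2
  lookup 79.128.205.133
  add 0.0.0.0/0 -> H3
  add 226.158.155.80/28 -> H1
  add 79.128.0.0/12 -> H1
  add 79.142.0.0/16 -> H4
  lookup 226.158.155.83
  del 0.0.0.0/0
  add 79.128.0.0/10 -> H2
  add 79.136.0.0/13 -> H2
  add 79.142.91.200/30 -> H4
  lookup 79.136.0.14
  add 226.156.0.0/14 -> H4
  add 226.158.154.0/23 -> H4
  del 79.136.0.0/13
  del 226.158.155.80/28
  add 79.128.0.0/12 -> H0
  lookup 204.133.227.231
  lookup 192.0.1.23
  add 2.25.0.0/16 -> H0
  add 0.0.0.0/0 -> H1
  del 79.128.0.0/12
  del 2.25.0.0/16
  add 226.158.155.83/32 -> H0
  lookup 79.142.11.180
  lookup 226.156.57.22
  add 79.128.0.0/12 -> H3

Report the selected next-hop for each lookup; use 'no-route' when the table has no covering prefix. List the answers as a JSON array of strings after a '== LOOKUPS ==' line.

Trace:
  add 192.0.0.0/2 -> H3 at depth 2
  add 79.128.0.0/12 -> H2 at depth 12
  Q 79.128.205.133: descend 010011111000 ; hops seen [H2] ; pick H2
  add 0.0.0.0/0 -> H3 at depth 0
  add 226.158.155.80/28 -> H1 at depth 28
  add 79.128.0.0/12 -> H1 at depth 12
  add 79.142.0.0/16 -> H4 at depth 16
  Q 226.158.155.83: descend 1110001010011110100110110101 ; hops seen [H3,H3,H1] ; pick H1
  - 0.0.0.0/0 clear@0
  add 79.128.0.0/10 -> H2 at depth 10
  add 79.136.0.0/13 -> H2 at depth 13
  add 79.142.91.200/30 -> H4 at depth 30
  Q 79.136.0.14: descend 0100111110001 ; hops seen [H2,H1,H2] ; pick H2
  add 226.156.0.0/14 -> H4 at depth 14
  add 226.158.154.0/23 -> H4 at depth 23
  - 79.136.0.0/13 clear@13
  - 226.158.155.80/28 clear@28
  add 79.128.0.0/12 -> H0 at depth 12
  Q 204.133.227.231: descend 11 ; hops seen [H3] ; pick H3
  Q 192.0.1.23: descend 11 ; hops seen [H3] ; pick H3
  add 2.25.0.0/16 -> H0 at depth 16
  add 0.0.0.0/0 -> H1 at depth 0
  - 79.128.0.0/12 clear@12
  - 2.25.0.0/16 clear@16
  add 226.158.155.83/32 -> H0 at depth 32
  Q 79.142.11.180: descend 01001111100011100 ; hops seen [H1,H2,H4] ; pick H4
  Q 226.156.57.22: descend 11100010100111 ; hops seen [H1,H3,H4] ; pick H4
  add 79.128.0.0/12 -> H3 at depth 12

== LOOKUPS ==
["H2","H1","H2","H3","H3","H4","H4"]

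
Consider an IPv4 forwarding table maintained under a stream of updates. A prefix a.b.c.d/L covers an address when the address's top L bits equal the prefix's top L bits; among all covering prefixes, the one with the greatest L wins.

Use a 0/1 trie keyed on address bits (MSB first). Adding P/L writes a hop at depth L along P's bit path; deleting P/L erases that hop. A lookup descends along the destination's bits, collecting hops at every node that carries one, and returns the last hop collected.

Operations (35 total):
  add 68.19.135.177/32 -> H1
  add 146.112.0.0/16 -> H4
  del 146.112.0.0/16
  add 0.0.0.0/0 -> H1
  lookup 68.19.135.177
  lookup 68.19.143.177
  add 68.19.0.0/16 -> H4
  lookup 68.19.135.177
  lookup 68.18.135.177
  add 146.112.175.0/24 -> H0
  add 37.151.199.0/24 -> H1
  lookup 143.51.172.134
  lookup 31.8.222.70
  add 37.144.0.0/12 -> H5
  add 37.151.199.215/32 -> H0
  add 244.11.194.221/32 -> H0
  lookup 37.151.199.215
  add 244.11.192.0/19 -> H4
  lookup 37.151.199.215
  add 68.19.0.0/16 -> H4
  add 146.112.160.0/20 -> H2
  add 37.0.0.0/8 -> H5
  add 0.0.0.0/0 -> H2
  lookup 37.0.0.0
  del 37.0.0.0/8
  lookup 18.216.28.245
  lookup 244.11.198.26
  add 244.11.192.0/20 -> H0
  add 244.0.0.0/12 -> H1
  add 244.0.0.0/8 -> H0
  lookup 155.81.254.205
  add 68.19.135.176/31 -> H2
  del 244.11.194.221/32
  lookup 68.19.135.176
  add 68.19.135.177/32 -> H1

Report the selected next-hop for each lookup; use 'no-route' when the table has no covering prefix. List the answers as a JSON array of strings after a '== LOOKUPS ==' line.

Process each operation:
  + 68.19.135.177/32 (H1) depth=32
  + 146.112.0.0/16 (H4) depth=16
  - 146.112.0.0/16 clear@16
  + 0.0.0.0/0 (H1) depth=0
  lookup 68.19.135.177: bits 01000100000100111000011110110001 walk d0:H1→d1:-→d2:-→d3:-→d4:-→d5:-→d6:-→d7:-→d8:-→d9:-→d10:-→d11:-→d12:-→d13:-→d14:-→d15:-→d16:-→d17:-→d18:-→d19:-→d20:-→d21:-→d22:-→d23:-→d24:-→d25:-→d26:-→d27:-→d28:-→d29:-→d30:-→d31:-→d32:H1 -> H1
  lookup 68.19.143.177: bits 01000100000100111000 walk d0:H1→d1:-→d2:-→d3:-→d4:-→d5:-→d6:-→d7:-→d8:-→d9:-→d10:-→d11:-→d12:-→d13:-→d14:-→d15:-→d16:-→d17:-→d18:-→d19:-→d20:- -> H1
  + 68.19.0.0/16 (H4) depth=16
  lookup 68.19.135.177: bits 01000100000100111000011110110001 walk d0:H1→d1:-→d2:-→d3:-→d4:-→d5:-→d6:-→d7:-→d8:-→d9:-→d10:-→d11:-→d12:-→d13:-→d14:-→d15:-→d16:H4→d17:-→d18:-→d19:-→d20:-→d21:-→d22:-→d23:-→d24:-→d25:-→d26:-→d27:-→d28:-→d29:-→d30:-→d31:-→d32:H1 -> H1
  lookup 68.18.135.177: bits 010001000001001 walk d0:H1→d1:-→d2:-→d3:-→d4:-→d5:-→d6:-→d7:-→d8:-→d9:-→d10:-→d11:-→d12:-→d13:-→d14:-→d15:- -> H1
  + 146.112.175.0/24 (H0) depth=24
  + 37.151.199.0/24 (H1) depth=24
  lookup 143.51.172.134: bits 100 walk d0:H1→d1:-→d2:-→d3:- -> H1
  lookup 31.8.222.70: bits 00 walk d0:H1→d1:-→d2:- -> H1
  + 37.144.0.0/12 (H5) depth=12
  + 37.151.199.215/32 (H0) depth=32
  + 244.11.194.221/32 (H0) depth=32
  lookup 37.151.199.215: bits 00100101100101111100011111010111 walk d0:H1→d1:-→d2:-→d3:-→d4:-→d5:-→d6:-→d7:-→d8:-→d9:-→d10:-→d11:-→d12:H5→d13:-→d14:-→d15:-→d16:-→d17:-→d18:-→d19:-→d20:-→d21:-→d22:-→d23:-→d24:H1→d25:-→d26:-→d27:-→d28:-→d29:-→d30:-→d31:-→d32:H0 -> H0
  + 244.11.192.0/19 (H4) depth=19
  lookup 37.151.199.215: bits 00100101100101111100011111010111 walk d0:H1→d1:-→d2:-→d3:-→d4:-→d5:-→d6:-→d7:-→d8:-→d9:-→d10:-→d11:-→d12:H5→d13:-→d14:-→d15:-→d16:-→d17:-→d18:-→d19:-→d20:-→d21:-→d22:-→d23:-→d24:H1→d25:-→d26:-→d27:-→d28:-→d29:-→d30:-→d31:-→d32:H0 -> H0
  + 68.19.0.0/16 (H4) depth=16
  + 146.112.160.0/20 (H2) depth=20
  + 37.0.0.0/8 (H5) depth=8
  + 0.0.0.0/0 (H2) depth=0
  lookup 37.0.0.0: bits 00100101 walk d0:H2→d1:-→d2:-→d3:-→d4:-→d5:-→d6:-→d7:-→d8:H5 -> H5
  - 37.0.0.0/8 clear@8
  lookup 18.216.28.245: bits 00 walk d0:H2→d1:-→d2:- -> H2
  lookup 244.11.198.26: bits 111101000000101111000 walk d0:H2→d1:-→d2:-→d3:-→d4:-→d5:-→d6:-→d7:-→d8:-→d9:-→d10:-→d11:-→d12:-→d13:-→d14:-→d15:-→d16:-→d17:-→d18:-→d19:H4→d20:-→d21:- -> H4
  + 244.11.192.0/20 (H0) depth=20
  + 244.0.0.0/12 (H1) depth=12
  + 244.0.0.0/8 (H0) depth=8
  lookup 155.81.254.205: bits 1001 walk d0:H2→d1:-→d2:-→d3:-→d4:- -> H2
  + 68.19.135.176/31 (H2) depth=31
  - 244.11.194.221/32 clear@32
  lookup 68.19.135.176: bits 0100010000010011100001111011000 walk d0:H2→d1:-→d2:-→d3:-→d4:-→d5:-→d6:-→d7:-→d8:-→d9:-→d10:-→d11:-→d12:-→d13:-→d14:-→d15:-→d16:H4→d17:-→d18:-→d19:-→d20:-→d21:-→d22:-→d23:-→d24:-→d25:-→d26:-→d27:-→d28:-→d29:-→d30:-→d31:H2 -> H2
  + 68.19.135.177/32 (H1) depth=32

== LOOKUPS ==
["H1","H1","H1","H1","H1","H1","H0","H0","H5","H2","H4","H2","H2"]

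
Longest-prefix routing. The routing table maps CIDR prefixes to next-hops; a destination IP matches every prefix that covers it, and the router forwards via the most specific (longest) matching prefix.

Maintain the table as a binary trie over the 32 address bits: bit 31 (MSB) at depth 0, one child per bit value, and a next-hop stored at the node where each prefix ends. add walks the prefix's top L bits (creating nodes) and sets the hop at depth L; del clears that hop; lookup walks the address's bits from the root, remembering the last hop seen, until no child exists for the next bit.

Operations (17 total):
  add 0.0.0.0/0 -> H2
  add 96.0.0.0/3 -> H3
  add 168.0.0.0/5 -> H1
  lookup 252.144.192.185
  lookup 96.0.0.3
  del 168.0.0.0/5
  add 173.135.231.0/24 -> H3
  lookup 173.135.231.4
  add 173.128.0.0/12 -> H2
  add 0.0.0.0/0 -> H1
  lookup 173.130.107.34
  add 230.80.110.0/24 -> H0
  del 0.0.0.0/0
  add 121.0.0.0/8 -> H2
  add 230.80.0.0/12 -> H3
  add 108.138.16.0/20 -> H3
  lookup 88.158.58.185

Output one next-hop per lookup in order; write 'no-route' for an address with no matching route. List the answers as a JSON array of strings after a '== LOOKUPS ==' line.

Apply in order:
  + 0.0.0.0/0 (H2) depth=0
  + 96.0.0.0/3 (H3) depth=3
  + 168.0.0.0/5 (H1) depth=5
  lookup 252.144.192.185: bits 1 walk d0:H2→d1:- -> H2
  lookup 96.0.0.3: bits 011 walk d0:H2→d1:-→d2:-→d3:H3 -> H3
  del 168.0.0.0/5 (clear depth 5)
  + 173.135.231.0/24 (H3) depth=24
  lookup 173.135.231.4: bits 101011011000011111100111 walk d0:H2→d1:-→d2:-→d3:-→d4:-→d5:-→d6:-→d7:-→d8:-→d9:-→d10:-→d11:-→d12:-→d13:-→d14:-→d15:-→d16:-→d17:-→d18:-→d19:-→d20:-→d21:-→d22:-→d23:-→d24:H3 -> H3
  + 173.128.0.0/12 (H2) depth=12
  + 0.0.0.0/0 (H1) depth=0
  lookup 173.130.107.34: bits 1010110110000 walk d0:H1→d1:-→d2:-→d3:-→d4:-→d5:-→d6:-→d7:-→d8:-→d9:-→d10:-→d11:-→d12:H2→d13:- -> H2
  + 230.80.110.0/24 (H0) depth=24
  del 0.0.0.0/0 (clear depth 0)
  + 121.0.0.0/8 (H2) depth=8
  + 230.80.0.0/12 (H3) depth=12
  + 108.138.16.0/20 (H3) depth=20
  lookup 88.158.58.185: bits 01 walk d0:-→d1:-→d2:- -> no-route

== LOOKUPS ==
["H2","H3","H3","H2","no-route"]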